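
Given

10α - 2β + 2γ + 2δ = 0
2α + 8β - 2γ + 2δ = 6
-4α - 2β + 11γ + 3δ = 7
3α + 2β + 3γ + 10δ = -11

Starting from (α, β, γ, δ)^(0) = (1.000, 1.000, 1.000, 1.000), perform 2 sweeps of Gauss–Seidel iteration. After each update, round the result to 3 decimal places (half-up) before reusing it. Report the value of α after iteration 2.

Iteration 1:
  α = (0 - (-2)·1.000 - (2)·1.000 - (2)·1.000) / (10) = -0.200
  β = (6 - (2)·-0.200 - (-2)·1.000 - (2)·1.000) / (8) = 0.800
  γ = (7 - (-4)·-0.200 - (-2)·0.800 - (3)·1.000) / (11) = 0.436
  δ = (-11 - (3)·-0.200 - (2)·0.800 - (3)·0.436) / (10) = -1.331
Iteration 2:
  α = (0 - (-2)·0.800 - (2)·0.436 - (2)·-1.331) / (10) = 0.339
  β = (6 - (2)·0.339 - (-2)·0.436 - (2)·-1.331) / (8) = 1.107
  γ = (7 - (-4)·0.339 - (-2)·1.107 - (3)·-1.331) / (11) = 1.324
  δ = (-11 - (3)·0.339 - (2)·1.107 - (3)·1.324) / (10) = -1.820

0.339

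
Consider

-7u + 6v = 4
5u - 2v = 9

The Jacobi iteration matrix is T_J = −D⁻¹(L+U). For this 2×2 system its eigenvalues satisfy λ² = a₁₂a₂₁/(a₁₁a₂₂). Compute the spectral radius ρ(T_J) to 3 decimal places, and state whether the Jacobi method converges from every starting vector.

1.464

a₁₂a₂₁/(a₁₁a₂₂) = (6)·(5) / ((-7)·(-2)) = 2.142857
ρ = √|2.142857| = √2.142857 = 1.464
ρ > 1, so Jacobi diverges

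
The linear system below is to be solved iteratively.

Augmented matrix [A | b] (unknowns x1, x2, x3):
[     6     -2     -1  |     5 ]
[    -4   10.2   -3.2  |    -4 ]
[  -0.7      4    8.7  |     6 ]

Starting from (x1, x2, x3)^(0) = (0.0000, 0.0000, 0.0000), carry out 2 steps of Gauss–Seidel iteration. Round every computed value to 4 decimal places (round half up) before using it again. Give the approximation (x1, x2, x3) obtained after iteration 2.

Iteration 1:
  x1 = (5 - (-2)·0.0000 - (-1)·0.0000) / (6) = 0.8333
  x2 = (-4 - (-4)·0.8333 - (-3.2)·0.0000) / (10.2) = -0.0654
  x3 = (6 - (-0.7)·0.8333 - (4)·-0.0654) / (8.7) = 0.7868
Iteration 2:
  x1 = (5 - (-2)·-0.0654 - (-1)·0.7868) / (6) = 0.9427
  x2 = (-4 - (-4)·0.9427 - (-3.2)·0.7868) / (10.2) = 0.2244
  x3 = (6 - (-0.7)·0.9427 - (4)·0.2244) / (8.7) = 0.6623

(0.9427, 0.2244, 0.6623)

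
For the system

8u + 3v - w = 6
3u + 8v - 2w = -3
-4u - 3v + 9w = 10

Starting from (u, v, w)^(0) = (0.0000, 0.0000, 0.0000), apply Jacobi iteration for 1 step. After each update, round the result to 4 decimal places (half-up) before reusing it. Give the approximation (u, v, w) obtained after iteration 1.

(0.7500, -0.3750, 1.1111)

Iteration 1:
  u = (6 - (3)·0.0000 - (-1)·0.0000) / (8) = 0.7500
  v = (-3 - (3)·0.0000 - (-2)·0.0000) / (8) = -0.3750
  w = (10 - (-4)·0.0000 - (-3)·0.0000) / (9) = 1.1111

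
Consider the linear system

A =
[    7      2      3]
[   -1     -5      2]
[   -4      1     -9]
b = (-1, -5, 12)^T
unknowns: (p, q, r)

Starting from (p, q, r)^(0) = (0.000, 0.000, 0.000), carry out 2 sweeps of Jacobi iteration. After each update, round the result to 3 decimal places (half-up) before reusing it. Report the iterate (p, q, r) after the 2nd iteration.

(0.143, 0.495, -1.159)

Iteration 1:
  p = (-1 - (2)·0.000 - (3)·0.000) / (7) = -0.143
  q = (-5 - (-1)·0.000 - (2)·0.000) / (-5) = 1.000
  r = (12 - (-4)·0.000 - (1)·0.000) / (-9) = -1.333
Iteration 2:
  p = (-1 - (2)·1.000 - (3)·-1.333) / (7) = 0.143
  q = (-5 - (-1)·-0.143 - (2)·-1.333) / (-5) = 0.495
  r = (12 - (-4)·-0.143 - (1)·1.000) / (-9) = -1.159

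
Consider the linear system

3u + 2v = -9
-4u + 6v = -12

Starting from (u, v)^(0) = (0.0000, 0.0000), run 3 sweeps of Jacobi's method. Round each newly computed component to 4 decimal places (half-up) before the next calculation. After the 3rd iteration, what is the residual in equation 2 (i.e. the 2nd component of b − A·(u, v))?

Iteration 1:
  u = (-9 - (2)·0.0000) / (3) = -3.0000
  v = (-12 - (-4)·0.0000) / (6) = -2.0000
Iteration 2:
  u = (-9 - (2)·-2.0000) / (3) = -1.6667
  v = (-12 - (-4)·-3.0000) / (6) = -4.0000
Iteration 3:
  u = (-9 - (2)·-4.0000) / (3) = -0.3333
  v = (-12 - (-4)·-1.6667) / (6) = -3.1111
Residual b − A·x = (-1.7779, 5.3334)

5.3334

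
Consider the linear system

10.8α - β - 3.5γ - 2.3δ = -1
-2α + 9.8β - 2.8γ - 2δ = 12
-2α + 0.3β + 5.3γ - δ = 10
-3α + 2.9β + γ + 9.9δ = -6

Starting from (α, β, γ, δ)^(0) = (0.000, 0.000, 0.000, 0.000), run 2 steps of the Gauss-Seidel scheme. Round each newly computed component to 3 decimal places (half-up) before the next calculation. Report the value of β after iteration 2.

1.567

Iteration 1:
  α = (-1 - (-1)·0.000 - (-3.5)·0.000 - (-2.3)·0.000) / (10.8) = -0.093
  β = (12 - (-2)·-0.093 - (-2.8)·0.000 - (-2)·0.000) / (9.8) = 1.206
  γ = (10 - (-2)·-0.093 - (0.3)·1.206 - (-1)·0.000) / (5.3) = 1.783
  δ = (-6 - (-3)·-0.093 - (2.9)·1.206 - (1)·1.783) / (9.9) = -1.168
Iteration 2:
  α = (-1 - (-1)·1.206 - (-3.5)·1.783 - (-2.3)·-1.168) / (10.8) = 0.348
  β = (12 - (-2)·0.348 - (-2.8)·1.783 - (-2)·-1.168) / (9.8) = 1.567
  γ = (10 - (-2)·0.348 - (0.3)·1.567 - (-1)·-1.168) / (5.3) = 1.709
  δ = (-6 - (-3)·0.348 - (2.9)·1.567 - (1)·1.709) / (9.9) = -1.132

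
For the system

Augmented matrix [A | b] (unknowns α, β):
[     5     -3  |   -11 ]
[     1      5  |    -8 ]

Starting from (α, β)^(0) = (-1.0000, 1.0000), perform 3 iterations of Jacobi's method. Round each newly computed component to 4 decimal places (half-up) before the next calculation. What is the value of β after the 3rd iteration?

-0.9920

Iteration 1:
  α = (-11 - (-3)·1.0000) / (5) = -1.6000
  β = (-8 - (1)·-1.0000) / (5) = -1.4000
Iteration 2:
  α = (-11 - (-3)·-1.4000) / (5) = -3.0400
  β = (-8 - (1)·-1.6000) / (5) = -1.2800
Iteration 3:
  α = (-11 - (-3)·-1.2800) / (5) = -2.9680
  β = (-8 - (1)·-3.0400) / (5) = -0.9920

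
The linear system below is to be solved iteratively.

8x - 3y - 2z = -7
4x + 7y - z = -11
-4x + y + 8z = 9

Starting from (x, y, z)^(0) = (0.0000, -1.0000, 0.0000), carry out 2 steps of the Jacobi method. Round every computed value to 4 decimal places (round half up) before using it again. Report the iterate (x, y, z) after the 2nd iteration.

(-1.1518, -0.6786, 0.6964)

Iteration 1:
  x = (-7 - (-3)·-1.0000 - (-2)·0.0000) / (8) = -1.2500
  y = (-11 - (4)·0.0000 - (-1)·0.0000) / (7) = -1.5714
  z = (9 - (-4)·0.0000 - (1)·-1.0000) / (8) = 1.2500
Iteration 2:
  x = (-7 - (-3)·-1.5714 - (-2)·1.2500) / (8) = -1.1518
  y = (-11 - (4)·-1.2500 - (-1)·1.2500) / (7) = -0.6786
  z = (9 - (-4)·-1.2500 - (1)·-1.5714) / (8) = 0.6964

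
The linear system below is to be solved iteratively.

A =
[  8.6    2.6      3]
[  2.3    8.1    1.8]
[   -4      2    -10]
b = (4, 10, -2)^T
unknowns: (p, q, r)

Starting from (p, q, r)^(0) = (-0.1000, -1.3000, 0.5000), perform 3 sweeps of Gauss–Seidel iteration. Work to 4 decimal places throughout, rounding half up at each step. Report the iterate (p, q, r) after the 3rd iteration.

(-0.0192, 1.1565, 0.4390)

Iteration 1:
  p = (4 - (2.6)·-1.3000 - (3)·0.5000) / (8.6) = 0.6837
  q = (10 - (2.3)·0.6837 - (1.8)·0.5000) / (8.1) = 0.9293
  r = (-2 - (-4)·0.6837 - (2)·0.9293) / (-10) = 0.1124
Iteration 2:
  p = (4 - (2.6)·0.9293 - (3)·0.1124) / (8.6) = 0.1450
  q = (10 - (2.3)·0.1450 - (1.8)·0.1124) / (8.1) = 1.1684
  r = (-2 - (-4)·0.1450 - (2)·1.1684) / (-10) = 0.3757
Iteration 3:
  p = (4 - (2.6)·1.1684 - (3)·0.3757) / (8.6) = -0.0192
  q = (10 - (2.3)·-0.0192 - (1.8)·0.3757) / (8.1) = 1.1565
  r = (-2 - (-4)·-0.0192 - (2)·1.1565) / (-10) = 0.4390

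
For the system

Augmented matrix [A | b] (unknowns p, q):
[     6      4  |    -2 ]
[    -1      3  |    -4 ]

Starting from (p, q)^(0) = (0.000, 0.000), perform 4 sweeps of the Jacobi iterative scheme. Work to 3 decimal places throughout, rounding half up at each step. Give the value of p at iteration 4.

Iteration 1:
  p = (-2 - (4)·0.000) / (6) = -0.333
  q = (-4 - (-1)·0.000) / (3) = -1.333
Iteration 2:
  p = (-2 - (4)·-1.333) / (6) = 0.555
  q = (-4 - (-1)·-0.333) / (3) = -1.444
Iteration 3:
  p = (-2 - (4)·-1.444) / (6) = 0.629
  q = (-4 - (-1)·0.555) / (3) = -1.148
Iteration 4:
  p = (-2 - (4)·-1.148) / (6) = 0.432
  q = (-4 - (-1)·0.629) / (3) = -1.124

0.432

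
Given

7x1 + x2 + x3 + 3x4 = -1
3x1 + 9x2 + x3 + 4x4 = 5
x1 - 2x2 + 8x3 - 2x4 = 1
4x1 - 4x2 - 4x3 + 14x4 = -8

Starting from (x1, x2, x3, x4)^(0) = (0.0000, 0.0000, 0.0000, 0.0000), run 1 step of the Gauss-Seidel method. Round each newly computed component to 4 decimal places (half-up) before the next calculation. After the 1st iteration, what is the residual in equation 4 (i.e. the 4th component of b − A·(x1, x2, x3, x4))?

Iteration 1:
  x1 = (-1 - (1)·0.0000 - (1)·0.0000 - (3)·0.0000) / (7) = -0.1429
  x2 = (5 - (3)·-0.1429 - (1)·0.0000 - (4)·0.0000) / (9) = 0.6032
  x3 = (1 - (1)·-0.1429 - (-2)·0.6032 - (-2)·0.0000) / (8) = 0.2937
  x4 = (-8 - (4)·-0.1429 - (-4)·0.6032 - (-4)·0.2937) / (14) = -0.2743
Residual b − A·x = (-0.0737, 0.8034, -0.5489, -0.0006)

-0.0006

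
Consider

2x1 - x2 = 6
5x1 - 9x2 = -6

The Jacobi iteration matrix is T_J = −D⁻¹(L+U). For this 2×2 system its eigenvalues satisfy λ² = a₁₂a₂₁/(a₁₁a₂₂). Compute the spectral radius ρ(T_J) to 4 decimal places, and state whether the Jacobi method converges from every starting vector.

0.5270

a₁₂a₂₁/(a₁₁a₂₂) = (-1)·(5) / ((2)·(-9)) = 0.277778
ρ = √|0.277778| = √0.277778 = 0.5270
ρ < 1, so Jacobi converges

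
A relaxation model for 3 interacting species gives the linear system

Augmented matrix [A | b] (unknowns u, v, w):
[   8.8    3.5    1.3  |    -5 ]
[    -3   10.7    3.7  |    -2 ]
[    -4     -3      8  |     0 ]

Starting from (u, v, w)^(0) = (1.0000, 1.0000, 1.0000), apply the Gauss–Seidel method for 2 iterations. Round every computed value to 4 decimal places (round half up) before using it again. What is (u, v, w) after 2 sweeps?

Iteration 1:
  u = (-5 - (3.5)·1.0000 - (1.3)·1.0000) / (8.8) = -1.1136
  v = (-2 - (-3)·-1.1136 - (3.7)·1.0000) / (10.7) = -0.8449
  w = (0 - (-4)·-1.1136 - (-3)·-0.8449) / (8) = -0.8736
Iteration 2:
  u = (-5 - (3.5)·-0.8449 - (1.3)·-0.8736) / (8.8) = -0.1031
  v = (-2 - (-3)·-0.1031 - (3.7)·-0.8736) / (10.7) = 0.0863
  w = (0 - (-4)·-0.1031 - (-3)·0.0863) / (8) = -0.0192

(-0.1031, 0.0863, -0.0192)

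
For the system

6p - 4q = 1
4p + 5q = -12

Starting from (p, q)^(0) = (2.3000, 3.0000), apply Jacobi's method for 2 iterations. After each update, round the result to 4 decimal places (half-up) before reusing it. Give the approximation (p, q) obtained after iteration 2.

Iteration 1:
  p = (1 - (-4)·3.0000) / (6) = 2.1667
  q = (-12 - (4)·2.3000) / (5) = -4.2400
Iteration 2:
  p = (1 - (-4)·-4.2400) / (6) = -2.6600
  q = (-12 - (4)·2.1667) / (5) = -4.1334

(-2.6600, -4.1334)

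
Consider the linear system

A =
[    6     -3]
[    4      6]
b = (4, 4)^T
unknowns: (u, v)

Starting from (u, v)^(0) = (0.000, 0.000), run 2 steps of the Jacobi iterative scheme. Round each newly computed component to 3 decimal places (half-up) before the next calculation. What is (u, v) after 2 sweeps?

Iteration 1:
  u = (4 - (-3)·0.000) / (6) = 0.667
  v = (4 - (4)·0.000) / (6) = 0.667
Iteration 2:
  u = (4 - (-3)·0.667) / (6) = 1.000
  v = (4 - (4)·0.667) / (6) = 0.222

(1.000, 0.222)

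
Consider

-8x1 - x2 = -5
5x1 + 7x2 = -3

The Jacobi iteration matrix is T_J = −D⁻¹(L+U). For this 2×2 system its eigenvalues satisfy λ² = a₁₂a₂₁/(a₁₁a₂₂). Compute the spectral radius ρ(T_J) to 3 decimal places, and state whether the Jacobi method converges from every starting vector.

0.299

a₁₂a₂₁/(a₁₁a₂₂) = (-1)·(5) / ((-8)·(7)) = 0.089286
ρ = √|0.089286| = √0.089286 = 0.299
ρ < 1, so Jacobi converges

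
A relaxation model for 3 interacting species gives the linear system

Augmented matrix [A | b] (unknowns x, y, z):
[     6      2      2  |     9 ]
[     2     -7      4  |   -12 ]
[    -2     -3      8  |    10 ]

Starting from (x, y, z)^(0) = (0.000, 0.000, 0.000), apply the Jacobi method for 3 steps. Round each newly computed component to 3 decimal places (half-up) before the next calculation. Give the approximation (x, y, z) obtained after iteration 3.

Iteration 1:
  x = (9 - (2)·0.000 - (2)·0.000) / (6) = 1.500
  y = (-12 - (2)·0.000 - (4)·0.000) / (-7) = 1.714
  z = (10 - (-2)·0.000 - (-3)·0.000) / (8) = 1.250
Iteration 2:
  x = (9 - (2)·1.714 - (2)·1.250) / (6) = 0.512
  y = (-12 - (2)·1.500 - (4)·1.250) / (-7) = 2.857
  z = (10 - (-2)·1.500 - (-3)·1.714) / (8) = 2.268
Iteration 3:
  x = (9 - (2)·2.857 - (2)·2.268) / (6) = -0.208
  y = (-12 - (2)·0.512 - (4)·2.268) / (-7) = 3.157
  z = (10 - (-2)·0.512 - (-3)·2.857) / (8) = 2.449

(-0.208, 3.157, 2.449)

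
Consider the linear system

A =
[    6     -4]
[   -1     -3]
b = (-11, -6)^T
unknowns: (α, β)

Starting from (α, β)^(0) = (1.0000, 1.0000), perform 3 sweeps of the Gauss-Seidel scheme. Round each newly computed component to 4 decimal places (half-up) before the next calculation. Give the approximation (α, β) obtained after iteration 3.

Iteration 1:
  α = (-11 - (-4)·1.0000) / (6) = -1.1667
  β = (-6 - (-1)·-1.1667) / (-3) = 2.3889
Iteration 2:
  α = (-11 - (-4)·2.3889) / (6) = -0.2407
  β = (-6 - (-1)·-0.2407) / (-3) = 2.0802
Iteration 3:
  α = (-11 - (-4)·2.0802) / (6) = -0.4465
  β = (-6 - (-1)·-0.4465) / (-3) = 2.1488

(-0.4465, 2.1488)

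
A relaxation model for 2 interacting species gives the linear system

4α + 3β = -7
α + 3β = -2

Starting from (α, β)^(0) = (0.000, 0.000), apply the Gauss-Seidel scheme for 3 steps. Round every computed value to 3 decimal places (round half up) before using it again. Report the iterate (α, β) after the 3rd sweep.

Iteration 1:
  α = (-7 - (3)·0.000) / (4) = -1.750
  β = (-2 - (1)·-1.750) / (3) = -0.083
Iteration 2:
  α = (-7 - (3)·-0.083) / (4) = -1.688
  β = (-2 - (1)·-1.688) / (3) = -0.104
Iteration 3:
  α = (-7 - (3)·-0.104) / (4) = -1.672
  β = (-2 - (1)·-1.672) / (3) = -0.109

(-1.672, -0.109)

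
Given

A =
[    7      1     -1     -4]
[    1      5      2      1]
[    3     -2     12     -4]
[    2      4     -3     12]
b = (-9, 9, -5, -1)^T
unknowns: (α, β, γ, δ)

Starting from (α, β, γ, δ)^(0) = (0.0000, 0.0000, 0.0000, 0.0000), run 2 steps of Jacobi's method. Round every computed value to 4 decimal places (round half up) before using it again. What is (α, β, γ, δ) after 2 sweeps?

(-1.6500, 2.2405, 0.1770, -0.5732)

Iteration 1:
  α = (-9 - (1)·0.0000 - (-1)·0.0000 - (-4)·0.0000) / (7) = -1.2857
  β = (9 - (1)·0.0000 - (2)·0.0000 - (1)·0.0000) / (5) = 1.8000
  γ = (-5 - (3)·0.0000 - (-2)·0.0000 - (-4)·0.0000) / (12) = -0.4167
  δ = (-1 - (2)·0.0000 - (4)·0.0000 - (-3)·0.0000) / (12) = -0.0833
Iteration 2:
  α = (-9 - (1)·1.8000 - (-1)·-0.4167 - (-4)·-0.0833) / (7) = -1.6500
  β = (9 - (1)·-1.2857 - (2)·-0.4167 - (1)·-0.0833) / (5) = 2.2405
  γ = (-5 - (3)·-1.2857 - (-2)·1.8000 - (-4)·-0.0833) / (12) = 0.1770
  δ = (-1 - (2)·-1.2857 - (4)·1.8000 - (-3)·-0.4167) / (12) = -0.5732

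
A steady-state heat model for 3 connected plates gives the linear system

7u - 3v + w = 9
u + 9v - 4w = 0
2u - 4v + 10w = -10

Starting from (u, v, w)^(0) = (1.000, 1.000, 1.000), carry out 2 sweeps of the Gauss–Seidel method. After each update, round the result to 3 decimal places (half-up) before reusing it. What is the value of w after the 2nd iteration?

-1.599

Iteration 1:
  u = (9 - (-3)·1.000 - (1)·1.000) / (7) = 1.571
  v = (0 - (1)·1.571 - (-4)·1.000) / (9) = 0.270
  w = (-10 - (2)·1.571 - (-4)·0.270) / (10) = -1.206
Iteration 2:
  u = (9 - (-3)·0.270 - (1)·-1.206) / (7) = 1.574
  v = (0 - (1)·1.574 - (-4)·-1.206) / (9) = -0.711
  w = (-10 - (2)·1.574 - (-4)·-0.711) / (10) = -1.599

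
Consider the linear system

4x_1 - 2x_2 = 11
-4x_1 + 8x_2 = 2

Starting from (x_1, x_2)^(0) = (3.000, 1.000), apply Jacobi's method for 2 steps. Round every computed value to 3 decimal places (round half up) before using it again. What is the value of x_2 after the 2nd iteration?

Iteration 1:
  x_1 = (11 - (-2)·1.000) / (4) = 3.250
  x_2 = (2 - (-4)·3.000) / (8) = 1.750
Iteration 2:
  x_1 = (11 - (-2)·1.750) / (4) = 3.625
  x_2 = (2 - (-4)·3.250) / (8) = 1.875

1.875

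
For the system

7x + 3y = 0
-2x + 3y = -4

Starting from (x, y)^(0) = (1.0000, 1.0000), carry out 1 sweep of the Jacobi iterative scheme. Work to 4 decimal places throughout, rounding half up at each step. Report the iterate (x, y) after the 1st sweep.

Iteration 1:
  x = (0 - (3)·1.0000) / (7) = -0.4286
  y = (-4 - (-2)·1.0000) / (3) = -0.6667

(-0.4286, -0.6667)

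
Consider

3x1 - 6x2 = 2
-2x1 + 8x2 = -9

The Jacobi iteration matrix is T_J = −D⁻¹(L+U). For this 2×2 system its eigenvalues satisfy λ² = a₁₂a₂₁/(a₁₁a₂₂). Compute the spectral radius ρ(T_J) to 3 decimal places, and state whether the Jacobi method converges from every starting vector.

a₁₂a₂₁/(a₁₁a₂₂) = (-6)·(-2) / ((3)·(8)) = 0.500000
ρ = √|0.500000| = √0.500000 = 0.707
ρ < 1, so Jacobi converges

0.707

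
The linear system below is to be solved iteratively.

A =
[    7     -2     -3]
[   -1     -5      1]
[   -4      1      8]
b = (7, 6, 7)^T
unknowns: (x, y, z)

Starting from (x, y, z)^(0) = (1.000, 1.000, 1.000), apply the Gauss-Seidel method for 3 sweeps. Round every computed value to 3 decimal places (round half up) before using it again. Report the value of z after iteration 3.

1.730

Iteration 1:
  x = (7 - (-2)·1.000 - (-3)·1.000) / (7) = 1.714
  y = (6 - (-1)·1.714 - (1)·1.000) / (-5) = -1.343
  z = (7 - (-4)·1.714 - (1)·-1.343) / (8) = 1.900
Iteration 2:
  x = (7 - (-2)·-1.343 - (-3)·1.900) / (7) = 1.431
  y = (6 - (-1)·1.431 - (1)·1.900) / (-5) = -1.106
  z = (7 - (-4)·1.431 - (1)·-1.106) / (8) = 1.729
Iteration 3:
  x = (7 - (-2)·-1.106 - (-3)·1.729) / (7) = 1.425
  y = (6 - (-1)·1.425 - (1)·1.729) / (-5) = -1.139
  z = (7 - (-4)·1.425 - (1)·-1.139) / (8) = 1.730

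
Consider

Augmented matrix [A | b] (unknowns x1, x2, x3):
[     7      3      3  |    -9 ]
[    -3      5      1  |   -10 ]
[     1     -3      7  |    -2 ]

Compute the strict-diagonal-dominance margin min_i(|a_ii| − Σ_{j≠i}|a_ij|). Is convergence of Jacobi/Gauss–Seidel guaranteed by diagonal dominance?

row 1: |7| − (3+3) = 1
row 2: |5| − (3+1) = 1
row 3: |7| − (1+3) = 3
minimum over rows = 1 → strictly diagonally dominant (convergence guaranteed)

1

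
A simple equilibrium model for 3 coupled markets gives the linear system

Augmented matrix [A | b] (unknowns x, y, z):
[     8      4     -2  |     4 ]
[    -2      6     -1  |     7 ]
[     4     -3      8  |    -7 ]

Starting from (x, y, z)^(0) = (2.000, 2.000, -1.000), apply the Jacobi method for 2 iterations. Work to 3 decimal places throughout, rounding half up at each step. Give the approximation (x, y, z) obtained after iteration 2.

Iteration 1:
  x = (4 - (4)·2.000 - (-2)·-1.000) / (8) = -0.750
  y = (7 - (-2)·2.000 - (-1)·-1.000) / (6) = 1.667
  z = (-7 - (4)·2.000 - (-3)·2.000) / (8) = -1.125
Iteration 2:
  x = (4 - (4)·1.667 - (-2)·-1.125) / (8) = -0.615
  y = (7 - (-2)·-0.750 - (-1)·-1.125) / (6) = 0.729
  z = (-7 - (4)·-0.750 - (-3)·1.667) / (8) = 0.125

(-0.615, 0.729, 0.125)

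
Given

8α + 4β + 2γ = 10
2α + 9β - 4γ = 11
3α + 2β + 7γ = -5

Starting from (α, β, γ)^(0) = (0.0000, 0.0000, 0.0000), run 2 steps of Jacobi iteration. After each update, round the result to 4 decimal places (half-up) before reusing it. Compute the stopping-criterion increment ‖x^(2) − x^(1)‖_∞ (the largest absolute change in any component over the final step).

Iteration 1:
  α = (10 - (4)·0.0000 - (2)·0.0000) / (8) = 1.2500
  β = (11 - (2)·0.0000 - (-4)·0.0000) / (9) = 1.2222
  γ = (-5 - (3)·0.0000 - (2)·0.0000) / (7) = -0.7143
Iteration 2:
  α = (10 - (4)·1.2222 - (2)·-0.7143) / (8) = 0.8175
  β = (11 - (2)·1.2500 - (-4)·-0.7143) / (9) = 0.6270
  γ = (-5 - (3)·1.2500 - (2)·1.2222) / (7) = -1.5992
Change: (-0.4325, -0.5952, -0.8849) → max |·| = 0.8849

0.8849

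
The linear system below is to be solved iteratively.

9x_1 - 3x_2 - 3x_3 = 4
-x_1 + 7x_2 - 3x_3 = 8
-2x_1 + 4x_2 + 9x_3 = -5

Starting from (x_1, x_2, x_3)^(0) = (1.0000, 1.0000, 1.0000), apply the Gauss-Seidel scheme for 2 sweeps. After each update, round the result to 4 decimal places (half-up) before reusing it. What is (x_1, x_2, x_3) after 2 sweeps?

Iteration 1:
  x_1 = (4 - (-3)·1.0000 - (-3)·1.0000) / (9) = 1.1111
  x_2 = (8 - (-1)·1.1111 - (-3)·1.0000) / (7) = 1.7302
  x_3 = (-5 - (-2)·1.1111 - (4)·1.7302) / (9) = -1.0776
Iteration 2:
  x_1 = (4 - (-3)·1.7302 - (-3)·-1.0776) / (9) = 0.6620
  x_2 = (8 - (-1)·0.6620 - (-3)·-1.0776) / (7) = 0.7756
  x_3 = (-5 - (-2)·0.6620 - (4)·0.7756) / (9) = -0.7532

(0.6620, 0.7756, -0.7532)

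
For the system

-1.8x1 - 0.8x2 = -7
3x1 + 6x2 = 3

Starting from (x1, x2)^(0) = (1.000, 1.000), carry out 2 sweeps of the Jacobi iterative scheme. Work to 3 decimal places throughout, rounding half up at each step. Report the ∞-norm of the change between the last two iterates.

1.222

Iteration 1:
  x1 = (-7 - (-0.8)·1.000) / (-1.8) = 3.444
  x2 = (3 - (3)·1.000) / (6) = 0.000
Iteration 2:
  x1 = (-7 - (-0.8)·0.000) / (-1.8) = 3.889
  x2 = (3 - (3)·3.444) / (6) = -1.222
Change: (0.445, -1.222) → max |·| = 1.222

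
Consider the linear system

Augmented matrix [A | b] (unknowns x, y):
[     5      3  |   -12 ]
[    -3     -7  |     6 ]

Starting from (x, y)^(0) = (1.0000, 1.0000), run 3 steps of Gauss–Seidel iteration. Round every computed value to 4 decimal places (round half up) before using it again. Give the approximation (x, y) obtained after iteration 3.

(-2.5690, 0.2439)

Iteration 1:
  x = (-12 - (3)·1.0000) / (5) = -3.0000
  y = (6 - (-3)·-3.0000) / (-7) = 0.4286
Iteration 2:
  x = (-12 - (3)·0.4286) / (5) = -2.6572
  y = (6 - (-3)·-2.6572) / (-7) = 0.2817
Iteration 3:
  x = (-12 - (3)·0.2817) / (5) = -2.5690
  y = (6 - (-3)·-2.5690) / (-7) = 0.2439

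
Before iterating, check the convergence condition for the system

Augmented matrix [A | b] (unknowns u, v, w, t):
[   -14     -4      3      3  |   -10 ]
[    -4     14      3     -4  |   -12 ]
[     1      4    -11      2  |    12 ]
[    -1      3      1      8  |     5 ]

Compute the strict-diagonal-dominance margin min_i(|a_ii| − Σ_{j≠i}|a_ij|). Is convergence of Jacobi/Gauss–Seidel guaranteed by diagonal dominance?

row 1: |-14| − (4+3+3) = 4
row 2: |14| − (4+3+4) = 3
row 3: |-11| − (1+4+2) = 4
row 4: |8| − (1+3+1) = 3
minimum over rows = 3 → strictly diagonally dominant (convergence guaranteed)

3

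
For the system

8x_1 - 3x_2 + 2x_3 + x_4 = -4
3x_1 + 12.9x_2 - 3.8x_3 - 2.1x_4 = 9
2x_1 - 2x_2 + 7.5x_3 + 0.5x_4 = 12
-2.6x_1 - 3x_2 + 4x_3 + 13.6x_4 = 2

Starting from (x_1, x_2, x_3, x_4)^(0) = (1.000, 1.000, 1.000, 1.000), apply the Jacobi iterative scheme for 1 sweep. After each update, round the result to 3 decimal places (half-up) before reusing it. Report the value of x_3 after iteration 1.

1.533

Iteration 1:
  x_1 = (-4 - (-3)·1.000 - (2)·1.000 - (1)·1.000) / (8) = -0.500
  x_2 = (9 - (3)·1.000 - (-3.8)·1.000 - (-2.1)·1.000) / (12.9) = 0.922
  x_3 = (12 - (2)·1.000 - (-2)·1.000 - (0.5)·1.000) / (7.5) = 1.533
  x_4 = (2 - (-2.6)·1.000 - (-3)·1.000 - (4)·1.000) / (13.6) = 0.265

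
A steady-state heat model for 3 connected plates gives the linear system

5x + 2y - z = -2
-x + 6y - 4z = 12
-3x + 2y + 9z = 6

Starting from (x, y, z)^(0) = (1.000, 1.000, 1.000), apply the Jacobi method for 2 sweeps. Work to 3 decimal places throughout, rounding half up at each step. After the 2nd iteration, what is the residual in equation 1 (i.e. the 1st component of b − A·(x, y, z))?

-0.111

Iteration 1:
  x = (-2 - (2)·1.000 - (-1)·1.000) / (5) = -0.600
  y = (12 - (-1)·1.000 - (-4)·1.000) / (6) = 2.833
  z = (6 - (-3)·1.000 - (2)·1.000) / (9) = 0.778
Iteration 2:
  x = (-2 - (2)·2.833 - (-1)·0.778) / (5) = -1.378
  y = (12 - (-1)·-0.600 - (-4)·0.778) / (6) = 2.419
  z = (6 - (-3)·-0.600 - (2)·2.833) / (9) = -0.163
Residual b − A·x = (-0.111, -4.544, -1.505)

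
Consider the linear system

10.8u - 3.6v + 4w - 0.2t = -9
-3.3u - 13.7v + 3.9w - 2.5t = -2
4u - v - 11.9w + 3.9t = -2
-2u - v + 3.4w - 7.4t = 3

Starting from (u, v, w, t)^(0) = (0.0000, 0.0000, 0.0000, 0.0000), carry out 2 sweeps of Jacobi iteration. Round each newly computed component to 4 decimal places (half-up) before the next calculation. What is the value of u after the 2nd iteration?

Iteration 1:
  u = (-9 - (-3.6)·0.0000 - (4)·0.0000 - (-0.2)·0.0000) / (10.8) = -0.8333
  v = (-2 - (-3.3)·0.0000 - (3.9)·0.0000 - (-2.5)·0.0000) / (-13.7) = 0.1460
  w = (-2 - (4)·0.0000 - (-1)·0.0000 - (3.9)·0.0000) / (-11.9) = 0.1681
  t = (3 - (-2)·0.0000 - (-1)·0.0000 - (3.4)·0.0000) / (-7.4) = -0.4054
Iteration 2:
  u = (-9 - (-3.6)·0.1460 - (4)·0.1681 - (-0.2)·-0.4054) / (10.8) = -0.8544
  v = (-2 - (-3.3)·-0.8333 - (3.9)·0.1681 - (-2.5)·-0.4054) / (-13.7) = 0.4685
  w = (-2 - (4)·-0.8333 - (-1)·0.1460 - (3.9)·-0.4054) / (-11.9) = -0.2572
  t = (3 - (-2)·-0.8333 - (-1)·0.1460 - (3.4)·0.1681) / (-7.4) = -0.1227

-0.8544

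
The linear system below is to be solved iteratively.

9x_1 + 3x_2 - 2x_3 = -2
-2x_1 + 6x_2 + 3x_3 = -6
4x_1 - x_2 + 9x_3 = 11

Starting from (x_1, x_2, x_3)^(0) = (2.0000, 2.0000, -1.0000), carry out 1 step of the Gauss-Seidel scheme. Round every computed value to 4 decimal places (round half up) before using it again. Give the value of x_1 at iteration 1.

-1.1111

Iteration 1:
  x_1 = (-2 - (3)·2.0000 - (-2)·-1.0000) / (9) = -1.1111
  x_2 = (-6 - (-2)·-1.1111 - (3)·-1.0000) / (6) = -0.8704
  x_3 = (11 - (4)·-1.1111 - (-1)·-0.8704) / (9) = 1.6193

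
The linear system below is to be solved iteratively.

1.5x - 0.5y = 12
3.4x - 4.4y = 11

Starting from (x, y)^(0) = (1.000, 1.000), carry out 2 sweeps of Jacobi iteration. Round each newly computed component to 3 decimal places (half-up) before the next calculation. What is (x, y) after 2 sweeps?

Iteration 1:
  x = (12 - (-0.5)·1.000) / (1.5) = 8.333
  y = (11 - (3.4)·1.000) / (-4.4) = -1.727
Iteration 2:
  x = (12 - (-0.5)·-1.727) / (1.5) = 7.424
  y = (11 - (3.4)·8.333) / (-4.4) = 3.939

(7.424, 3.939)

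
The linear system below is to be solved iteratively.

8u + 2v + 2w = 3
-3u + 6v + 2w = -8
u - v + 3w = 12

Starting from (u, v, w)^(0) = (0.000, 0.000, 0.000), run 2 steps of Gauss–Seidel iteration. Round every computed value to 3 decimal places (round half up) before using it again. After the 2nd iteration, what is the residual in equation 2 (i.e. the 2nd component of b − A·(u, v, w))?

0.582

Iteration 1:
  u = (3 - (2)·0.000 - (2)·0.000) / (8) = 0.375
  v = (-8 - (-3)·0.375 - (2)·0.000) / (6) = -1.146
  w = (12 - (1)·0.375 - (-1)·-1.146) / (3) = 3.493
Iteration 2:
  u = (3 - (2)·-1.146 - (2)·3.493) / (8) = -0.212
  v = (-8 - (-3)·-0.212 - (2)·3.493) / (6) = -2.604
  w = (12 - (1)·-0.212 - (-1)·-2.604) / (3) = 3.203
Residual b − A·x = (3.498, 0.582, -0.001)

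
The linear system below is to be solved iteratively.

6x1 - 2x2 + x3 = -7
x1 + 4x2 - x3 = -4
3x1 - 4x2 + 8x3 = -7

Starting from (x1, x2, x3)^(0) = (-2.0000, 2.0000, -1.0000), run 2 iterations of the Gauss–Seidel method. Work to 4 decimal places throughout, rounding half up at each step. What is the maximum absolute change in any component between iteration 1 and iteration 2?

Iteration 1:
  x1 = (-7 - (-2)·2.0000 - (1)·-1.0000) / (6) = -0.3333
  x2 = (-4 - (1)·-0.3333 - (-1)·-1.0000) / (4) = -1.1667
  x3 = (-7 - (3)·-0.3333 - (-4)·-1.1667) / (8) = -1.3334
Iteration 2:
  x1 = (-7 - (-2)·-1.1667 - (1)·-1.3334) / (6) = -1.3333
  x2 = (-4 - (1)·-1.3333 - (-1)·-1.3334) / (4) = -1.0000
  x3 = (-7 - (3)·-1.3333 - (-4)·-1.0000) / (8) = -0.8750
Change: (-1.0000, 0.1667, 0.4584) → max |·| = 1.0000

1.0000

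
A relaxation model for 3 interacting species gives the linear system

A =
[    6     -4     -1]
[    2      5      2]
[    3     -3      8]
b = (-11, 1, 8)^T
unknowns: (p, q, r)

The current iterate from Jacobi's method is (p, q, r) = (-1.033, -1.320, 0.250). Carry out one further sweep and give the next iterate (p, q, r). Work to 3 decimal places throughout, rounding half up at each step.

(-2.672, 0.513, 0.892)

One sweep:
  p = (-11 - (-4)·-1.320 - (-1)·0.250) / (6) = -2.672
  q = (1 - (2)·-1.033 - (2)·0.250) / (5) = 0.513
  r = (8 - (3)·-1.033 - (-3)·-1.320) / (8) = 0.892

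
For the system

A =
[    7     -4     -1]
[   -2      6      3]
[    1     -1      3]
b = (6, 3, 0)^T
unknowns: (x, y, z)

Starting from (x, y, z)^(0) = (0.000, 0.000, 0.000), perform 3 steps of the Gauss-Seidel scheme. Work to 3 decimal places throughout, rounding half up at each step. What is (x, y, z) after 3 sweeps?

(1.381, 1.020, -0.120)

Iteration 1:
  x = (6 - (-4)·0.000 - (-1)·0.000) / (7) = 0.857
  y = (3 - (-2)·0.857 - (3)·0.000) / (6) = 0.786
  z = (0 - (1)·0.857 - (-1)·0.786) / (3) = -0.024
Iteration 2:
  x = (6 - (-4)·0.786 - (-1)·-0.024) / (7) = 1.303
  y = (3 - (-2)·1.303 - (3)·-0.024) / (6) = 0.946
  z = (0 - (1)·1.303 - (-1)·0.946) / (3) = -0.119
Iteration 3:
  x = (6 - (-4)·0.946 - (-1)·-0.119) / (7) = 1.381
  y = (3 - (-2)·1.381 - (3)·-0.119) / (6) = 1.020
  z = (0 - (1)·1.381 - (-1)·1.020) / (3) = -0.120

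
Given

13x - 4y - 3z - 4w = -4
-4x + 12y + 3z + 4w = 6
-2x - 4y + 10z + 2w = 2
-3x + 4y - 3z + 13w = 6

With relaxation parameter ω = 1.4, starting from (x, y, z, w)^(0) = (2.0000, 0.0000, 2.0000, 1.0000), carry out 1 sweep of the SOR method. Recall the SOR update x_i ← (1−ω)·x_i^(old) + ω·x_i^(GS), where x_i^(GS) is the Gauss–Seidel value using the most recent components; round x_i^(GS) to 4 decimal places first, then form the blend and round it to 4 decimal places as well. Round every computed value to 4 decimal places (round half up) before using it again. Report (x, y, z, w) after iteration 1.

(-0.1539, -0.5384, -1.1445, 0.0586)

Iteration 1:
  x: GS value = (-4 - (-4)·0.0000 - (-3)·2.0000 - (-4)·1.0000) / (13) = 0.4615;  x ← (1−ω)·2.0000 + ω·0.4615 = -0.1539
  y: GS value = (6 - (-4)·-0.1539 - (3)·2.0000 - (4)·1.0000) / (12) = -0.3846;  y ← (1−ω)·0.0000 + ω·-0.3846 = -0.5384
  z: GS value = (2 - (-2)·-0.1539 - (-4)·-0.5384 - (2)·1.0000) / (10) = -0.2461;  z ← (1−ω)·2.0000 + ω·-0.2461 = -1.1445
  w: GS value = (6 - (-3)·-0.1539 - (4)·-0.5384 - (-3)·-1.1445) / (13) = 0.3276;  w ← (1−ω)·1.0000 + ω·0.3276 = 0.0586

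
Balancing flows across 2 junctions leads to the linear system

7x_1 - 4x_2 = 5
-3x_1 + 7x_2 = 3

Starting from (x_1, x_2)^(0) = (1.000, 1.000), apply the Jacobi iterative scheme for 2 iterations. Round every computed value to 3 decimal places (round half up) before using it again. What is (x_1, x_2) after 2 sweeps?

(1.204, 0.980)

Iteration 1:
  x_1 = (5 - (-4)·1.000) / (7) = 1.286
  x_2 = (3 - (-3)·1.000) / (7) = 0.857
Iteration 2:
  x_1 = (5 - (-4)·0.857) / (7) = 1.204
  x_2 = (3 - (-3)·1.286) / (7) = 0.980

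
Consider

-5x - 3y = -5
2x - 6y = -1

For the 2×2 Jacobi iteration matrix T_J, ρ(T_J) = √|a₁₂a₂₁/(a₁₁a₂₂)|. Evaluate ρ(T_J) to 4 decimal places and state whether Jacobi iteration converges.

a₁₂a₂₁/(a₁₁a₂₂) = (-3)·(2) / ((-5)·(-6)) = -0.200000
ρ = √|-0.200000| = √0.200000 = 0.4472
ρ < 1, so Jacobi converges

0.4472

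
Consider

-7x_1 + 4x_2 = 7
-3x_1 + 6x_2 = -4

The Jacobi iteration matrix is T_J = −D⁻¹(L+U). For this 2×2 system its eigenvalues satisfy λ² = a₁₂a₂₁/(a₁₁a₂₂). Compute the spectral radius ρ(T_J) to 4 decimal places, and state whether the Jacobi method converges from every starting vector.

a₁₂a₂₁/(a₁₁a₂₂) = (4)·(-3) / ((-7)·(6)) = 0.285714
ρ = √|0.285714| = √0.285714 = 0.5345
ρ < 1, so Jacobi converges

0.5345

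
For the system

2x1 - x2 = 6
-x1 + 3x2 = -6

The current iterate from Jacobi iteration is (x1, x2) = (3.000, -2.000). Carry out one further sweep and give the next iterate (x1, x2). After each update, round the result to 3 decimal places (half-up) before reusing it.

(2.000, -1.000)

One sweep:
  x1 = (6 - (-1)·-2.000) / (2) = 2.000
  x2 = (-6 - (-1)·3.000) / (3) = -1.000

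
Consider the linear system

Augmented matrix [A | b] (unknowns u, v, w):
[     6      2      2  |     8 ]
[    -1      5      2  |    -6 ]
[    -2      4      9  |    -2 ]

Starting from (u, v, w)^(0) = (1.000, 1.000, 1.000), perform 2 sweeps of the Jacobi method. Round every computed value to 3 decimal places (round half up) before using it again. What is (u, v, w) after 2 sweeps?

(1.948, -0.889, 0.548)

Iteration 1:
  u = (8 - (2)·1.000 - (2)·1.000) / (6) = 0.667
  v = (-6 - (-1)·1.000 - (2)·1.000) / (5) = -1.400
  w = (-2 - (-2)·1.000 - (4)·1.000) / (9) = -0.444
Iteration 2:
  u = (8 - (2)·-1.400 - (2)·-0.444) / (6) = 1.948
  v = (-6 - (-1)·0.667 - (2)·-0.444) / (5) = -0.889
  w = (-2 - (-2)·0.667 - (4)·-1.400) / (9) = 0.548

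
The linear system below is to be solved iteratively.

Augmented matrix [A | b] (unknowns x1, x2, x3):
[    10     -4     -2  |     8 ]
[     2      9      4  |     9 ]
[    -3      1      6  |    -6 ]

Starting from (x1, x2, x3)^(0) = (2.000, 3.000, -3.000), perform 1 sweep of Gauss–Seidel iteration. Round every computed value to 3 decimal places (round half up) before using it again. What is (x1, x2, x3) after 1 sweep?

(1.400, 2.022, -0.637)

Iteration 1:
  x1 = (8 - (-4)·3.000 - (-2)·-3.000) / (10) = 1.400
  x2 = (9 - (2)·1.400 - (4)·-3.000) / (9) = 2.022
  x3 = (-6 - (-3)·1.400 - (1)·2.022) / (6) = -0.637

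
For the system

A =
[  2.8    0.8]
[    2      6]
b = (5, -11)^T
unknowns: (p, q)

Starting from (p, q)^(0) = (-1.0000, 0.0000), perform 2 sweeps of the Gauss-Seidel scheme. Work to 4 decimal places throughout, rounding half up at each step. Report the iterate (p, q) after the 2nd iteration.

(2.4796, -2.6599)

Iteration 1:
  p = (5 - (0.8)·0.0000) / (2.8) = 1.7857
  q = (-11 - (2)·1.7857) / (6) = -2.4286
Iteration 2:
  p = (5 - (0.8)·-2.4286) / (2.8) = 2.4796
  q = (-11 - (2)·2.4796) / (6) = -2.6599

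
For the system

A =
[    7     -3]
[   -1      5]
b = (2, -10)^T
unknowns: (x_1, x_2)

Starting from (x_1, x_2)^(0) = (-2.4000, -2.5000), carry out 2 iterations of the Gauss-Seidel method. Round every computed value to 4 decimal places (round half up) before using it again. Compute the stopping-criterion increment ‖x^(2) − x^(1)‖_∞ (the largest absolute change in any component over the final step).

Iteration 1:
  x_1 = (2 - (-3)·-2.5000) / (7) = -0.7857
  x_2 = (-10 - (-1)·-0.7857) / (5) = -2.1571
Iteration 2:
  x_1 = (2 - (-3)·-2.1571) / (7) = -0.6388
  x_2 = (-10 - (-1)·-0.6388) / (5) = -2.1278
Change: (0.1469, 0.0293) → max |·| = 0.1469

0.1469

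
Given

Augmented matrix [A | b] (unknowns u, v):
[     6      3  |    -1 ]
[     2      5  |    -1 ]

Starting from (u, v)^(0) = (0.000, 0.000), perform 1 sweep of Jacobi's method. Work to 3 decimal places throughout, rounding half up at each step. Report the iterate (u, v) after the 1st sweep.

Iteration 1:
  u = (-1 - (3)·0.000) / (6) = -0.167
  v = (-1 - (2)·0.000) / (5) = -0.200

(-0.167, -0.200)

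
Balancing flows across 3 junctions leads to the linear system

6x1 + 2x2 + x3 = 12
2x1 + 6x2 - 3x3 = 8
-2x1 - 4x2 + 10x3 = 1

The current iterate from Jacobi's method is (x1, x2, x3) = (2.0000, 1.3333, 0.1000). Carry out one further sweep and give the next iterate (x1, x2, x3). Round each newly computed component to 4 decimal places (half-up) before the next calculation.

(1.5389, 0.7167, 1.0333)

One sweep:
  x1 = (12 - (2)·1.3333 - (1)·0.1000) / (6) = 1.5389
  x2 = (8 - (2)·2.0000 - (-3)·0.1000) / (6) = 0.7167
  x3 = (1 - (-2)·2.0000 - (-4)·1.3333) / (10) = 1.0333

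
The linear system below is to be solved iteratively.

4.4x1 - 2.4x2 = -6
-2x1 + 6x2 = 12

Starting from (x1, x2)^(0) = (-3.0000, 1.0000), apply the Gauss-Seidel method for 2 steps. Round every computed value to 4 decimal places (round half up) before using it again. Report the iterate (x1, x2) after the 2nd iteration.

(-0.4215, 1.8595)

Iteration 1:
  x1 = (-6 - (-2.4)·1.0000) / (4.4) = -0.8182
  x2 = (12 - (-2)·-0.8182) / (6) = 1.7273
Iteration 2:
  x1 = (-6 - (-2.4)·1.7273) / (4.4) = -0.4215
  x2 = (12 - (-2)·-0.4215) / (6) = 1.8595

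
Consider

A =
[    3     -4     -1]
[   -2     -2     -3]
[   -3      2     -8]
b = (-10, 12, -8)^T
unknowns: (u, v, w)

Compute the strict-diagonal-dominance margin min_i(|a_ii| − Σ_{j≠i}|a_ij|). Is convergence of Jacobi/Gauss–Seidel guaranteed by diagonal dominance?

-3

row 1: |3| − (4+1) = -2
row 2: |-2| − (2+3) = -3
row 3: |-8| − (3+2) = 3
minimum over rows = -3 → not strictly diagonally dominant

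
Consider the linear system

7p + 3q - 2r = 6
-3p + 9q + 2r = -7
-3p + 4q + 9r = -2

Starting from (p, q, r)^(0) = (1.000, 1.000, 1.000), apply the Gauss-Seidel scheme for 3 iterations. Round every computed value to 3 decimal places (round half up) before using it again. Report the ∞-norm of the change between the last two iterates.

Iteration 1:
  p = (6 - (3)·1.000 - (-2)·1.000) / (7) = 0.714
  q = (-7 - (-3)·0.714 - (2)·1.000) / (9) = -0.762
  r = (-2 - (-3)·0.714 - (4)·-0.762) / (9) = 0.354
Iteration 2:
  p = (6 - (3)·-0.762 - (-2)·0.354) / (7) = 1.285
  q = (-7 - (-3)·1.285 - (2)·0.354) / (9) = -0.428
  r = (-2 - (-3)·1.285 - (4)·-0.428) / (9) = 0.396
Iteration 3:
  p = (6 - (3)·-0.428 - (-2)·0.396) / (7) = 1.154
  q = (-7 - (-3)·1.154 - (2)·0.396) / (9) = -0.481
  r = (-2 - (-3)·1.154 - (4)·-0.481) / (9) = 0.376
Change: (-0.131, -0.053, -0.020) → max |·| = 0.131

0.131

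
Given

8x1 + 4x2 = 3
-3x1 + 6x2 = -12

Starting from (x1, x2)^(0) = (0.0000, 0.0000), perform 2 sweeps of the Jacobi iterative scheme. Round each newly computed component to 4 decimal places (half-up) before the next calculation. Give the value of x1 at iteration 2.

1.3750

Iteration 1:
  x1 = (3 - (4)·0.0000) / (8) = 0.3750
  x2 = (-12 - (-3)·0.0000) / (6) = -2.0000
Iteration 2:
  x1 = (3 - (4)·-2.0000) / (8) = 1.3750
  x2 = (-12 - (-3)·0.3750) / (6) = -1.8125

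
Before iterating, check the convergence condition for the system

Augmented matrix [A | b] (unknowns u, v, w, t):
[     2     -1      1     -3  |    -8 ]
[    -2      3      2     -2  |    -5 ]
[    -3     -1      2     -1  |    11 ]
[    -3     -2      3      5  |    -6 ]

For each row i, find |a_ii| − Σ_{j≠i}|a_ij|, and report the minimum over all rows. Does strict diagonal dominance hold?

row 1: |2| − (1+1+3) = -3
row 2: |3| − (2+2+2) = -3
row 3: |2| − (3+1+1) = -3
row 4: |5| − (3+2+3) = -3
minimum over rows = -3 → not strictly diagonally dominant

-3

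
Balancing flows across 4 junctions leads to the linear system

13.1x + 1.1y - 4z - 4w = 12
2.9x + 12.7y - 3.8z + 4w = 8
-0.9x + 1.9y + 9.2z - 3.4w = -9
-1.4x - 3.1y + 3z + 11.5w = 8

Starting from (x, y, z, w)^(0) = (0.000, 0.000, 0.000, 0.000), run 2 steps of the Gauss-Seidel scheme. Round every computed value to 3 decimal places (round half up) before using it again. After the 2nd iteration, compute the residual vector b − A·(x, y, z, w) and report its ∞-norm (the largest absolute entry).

Iteration 1:
  x = (12 - (1.1)·0.000 - (-4)·0.000 - (-4)·0.000) / (13.1) = 0.916
  y = (8 - (2.9)·0.916 - (-3.8)·0.000 - (4)·0.000) / (12.7) = 0.421
  z = (-9 - (-0.9)·0.916 - (1.9)·0.421 - (-3.4)·0.000) / (9.2) = -0.976
  w = (8 - (-1.4)·0.916 - (-3.1)·0.421 - (3)·-0.976) / (11.5) = 1.175
Iteration 2:
  x = (12 - (1.1)·0.421 - (-4)·-0.976 - (-4)·1.175) / (13.1) = 0.941
  y = (8 - (2.9)·0.941 - (-3.8)·-0.976 - (4)·1.175) / (12.7) = -0.247
  z = (-9 - (-0.9)·0.941 - (1.9)·-0.247 - (-3.4)·1.175) / (9.2) = -0.401
  w = (8 - (-1.4)·0.941 - (-3.1)·-0.247 - (3)·-0.401) / (11.5) = 0.848
Residual b − A·x = (1.733, 3.492, -1.111, 0.003); ∞-norm = 3.492

3.492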